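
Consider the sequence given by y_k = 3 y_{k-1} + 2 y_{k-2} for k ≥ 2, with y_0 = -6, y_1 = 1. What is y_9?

-52985

y_2 = 3(1) + 2(-6) = -9
y_3 = 3(-9) + 2(1) = -25
y_4 = 3(-25) + 2(-9) = -93
y_5 = 3(-93) + 2(-25) = -329
y_6 = 3(-329) + 2(-93) = -1173
y_7 = 3(-1173) + 2(-329) = -4177
y_8 = 3(-4177) + 2(-1173) = -14877
y_9 = 3(-14877) + 2(-4177) = -52985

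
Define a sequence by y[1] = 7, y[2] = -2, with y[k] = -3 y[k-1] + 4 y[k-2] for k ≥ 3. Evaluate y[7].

7378

y[3] = -3*(-2) + 4*7 = 34
y[4] = -3*34 + 4*(-2) = -110
y[5] = -3*(-110) + 4*34 = 466
y[6] = -3*466 + 4*(-110) = -1838
y[7] = -3*(-1838) + 4*466 = 7378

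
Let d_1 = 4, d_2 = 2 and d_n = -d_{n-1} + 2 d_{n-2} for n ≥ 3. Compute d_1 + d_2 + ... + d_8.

d_3 = -2 + 2(4) = 6
d_4 = -6 + 2(2) = -2
d_5 = -(-2) + 2(6) = 14
d_6 = -14 + 2(-2) = -18
d_7 = -(-18) + 2(14) = 46
d_8 = -46 + 2(-18) = -82
Sum = 4 + 2 + 6 + (-2) + 14 + (-18) + 46 + (-82) = -30

-30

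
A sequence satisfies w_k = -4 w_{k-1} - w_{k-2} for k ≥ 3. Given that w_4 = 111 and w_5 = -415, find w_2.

5

Rearranging, w_{k-2} = -(w_k + 4 w_{k-1}).
w_3 = -(-415 + 4*111) = -29
w_2 = -(111 + 4*(-29)) = 5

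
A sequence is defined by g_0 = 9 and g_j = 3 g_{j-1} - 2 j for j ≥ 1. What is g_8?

49217

g_1 = 3*9 - 2 = 25
g_2 = 3*25 - 4 = 71
g_3 = 3*71 - 6 = 207
g_4 = 3*207 - 8 = 613
g_5 = 3*613 - 10 = 1829
g_6 = 3*1829 - 12 = 5475
g_7 = 3*5475 - 14 = 16411
g_8 = 3*16411 - 16 = 49217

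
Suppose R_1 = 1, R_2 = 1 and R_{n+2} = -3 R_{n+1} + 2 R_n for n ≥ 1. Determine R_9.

R_3 = -3(1) + 2(1) = -1
R_4 = -3(-1) + 2(1) = 5
R_5 = -3(5) + 2(-1) = -17
R_6 = -3(-17) + 2(5) = 61
R_7 = -3(61) + 2(-17) = -217
R_8 = -3(-217) + 2(61) = 773
R_9 = -3(773) + 2(-217) = -2753

-2753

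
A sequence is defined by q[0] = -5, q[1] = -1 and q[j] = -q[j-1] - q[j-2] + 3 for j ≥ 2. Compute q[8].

q[2] = -(-1) - (-5) + 3 = 9
q[3] = -9 - (-1) + 3 = -5
q[4] = -(-5) - 9 + 3 = -1
q[5] = -(-1) - (-5) + 3 = 9
q[6] = -9 - (-1) + 3 = -5
q[7] = -(-5) - 9 + 3 = -1
q[8] = -(-1) - (-5) + 3 = 9

9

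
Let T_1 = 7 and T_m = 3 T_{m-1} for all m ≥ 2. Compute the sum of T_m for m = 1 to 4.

T_2 = 3(7) = 21
T_3 = 3(21) = 63
T_4 = 3(63) = 189
Sum = 7 + 21 + 63 + 189 = 280

280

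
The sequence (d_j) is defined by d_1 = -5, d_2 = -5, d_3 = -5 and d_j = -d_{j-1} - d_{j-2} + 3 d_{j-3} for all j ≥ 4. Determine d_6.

-5

d_4 = -(-5) - (-5) + 3(-5) = -5
d_5 = -(-5) - (-5) + 3(-5) = -5
d_6 = -(-5) - (-5) + 3(-5) = -5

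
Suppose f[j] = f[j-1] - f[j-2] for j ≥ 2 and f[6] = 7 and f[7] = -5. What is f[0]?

7

Rearranging, f[j-2] = -(f[j] - f[j-1]).
f[5] = -(-5 - 7) = 12
f[4] = -(7 - 12) = 5
f[3] = -(12 - 5) = -7
f[2] = -(5 - (-7)) = -12
f[1] = -(-7 - (-12)) = -5
f[0] = -(-12 - (-5)) = 7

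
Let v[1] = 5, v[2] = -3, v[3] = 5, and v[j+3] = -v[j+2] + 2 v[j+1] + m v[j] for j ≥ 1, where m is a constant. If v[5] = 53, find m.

v[4] = -11 + 5m
v[5] = 21 - 8m
So 21 - 8m = 53, giving m = -4.

-4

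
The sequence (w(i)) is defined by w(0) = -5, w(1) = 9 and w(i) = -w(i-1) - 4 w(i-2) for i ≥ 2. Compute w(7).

w(2) = -9 - 4*(-5) = 11
w(3) = -11 - 4*9 = -47
w(4) = -(-47) - 4*11 = 3
w(5) = -3 - 4*(-47) = 185
w(6) = -185 - 4*3 = -197
w(7) = -(-197) - 4*185 = -543

-543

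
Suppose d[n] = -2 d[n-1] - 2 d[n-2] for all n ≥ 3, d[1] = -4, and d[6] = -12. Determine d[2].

3

Let d[2] = w.
d[3] = 8 - 2w
d[4] = -16 + 2w
d[5] = 16
d[6] = -4w
So -4w = -12, giving w = 3.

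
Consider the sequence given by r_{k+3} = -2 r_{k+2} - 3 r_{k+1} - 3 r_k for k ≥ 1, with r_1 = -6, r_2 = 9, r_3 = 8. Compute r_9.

r_4 = -2·8 - 3·9 - 3·(-6) = -25
r_5 = -2·(-25) - 3·8 - 3·9 = -1
r_6 = -2·(-1) - 3·(-25) - 3·8 = 53
r_7 = -2·53 - 3·(-1) - 3·(-25) = -28
r_8 = -2·(-28) - 3·53 - 3·(-1) = -100
r_9 = -2·(-100) - 3·(-28) - 3·53 = 125

125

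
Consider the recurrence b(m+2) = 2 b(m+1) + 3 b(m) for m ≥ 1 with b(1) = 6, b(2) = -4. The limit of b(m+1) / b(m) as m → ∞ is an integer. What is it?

3

The characteristic equation is r^2 - 2r - 3 = 0, which factors as (r - 3)(r + 1) = 0.
So the roots are 3 and -1. Since |3| > |-1| and the coefficient of 3^m is non-zero, the ratio tends to 3.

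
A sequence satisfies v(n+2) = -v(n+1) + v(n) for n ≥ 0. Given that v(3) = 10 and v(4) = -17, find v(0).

Rearranging, v(n-2) = v(n) + v(n-1).
v(2) = -17 + 10 = -7
v(1) = 10 + (-7) = 3
v(0) = -7 + 3 = -4

-4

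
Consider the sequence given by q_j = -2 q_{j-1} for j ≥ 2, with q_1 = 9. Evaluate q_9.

2304

q_2 = -2(9) = -18
q_3 = -2(-18) = 36
q_4 = -2(36) = -72
q_5 = -2(-72) = 144
q_6 = -2(144) = -288
q_7 = -2(-288) = 576
q_8 = -2(576) = -1152
q_9 = -2(-1152) = 2304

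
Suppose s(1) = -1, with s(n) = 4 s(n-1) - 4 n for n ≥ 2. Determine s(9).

s(2) = 4*(-1) - 8 = -12
s(3) = 4*(-12) - 12 = -60
s(4) = 4*(-60) - 16 = -256
s(5) = 4*(-256) - 20 = -1044
s(6) = 4*(-1044) - 24 = -4200
s(7) = 4*(-4200) - 28 = -16828
s(8) = 4*(-16828) - 32 = -67344
s(9) = 4*(-67344) - 36 = -269412

-269412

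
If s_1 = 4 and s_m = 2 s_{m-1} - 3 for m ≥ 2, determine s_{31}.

1073741827

The fixed point is -3/(1 - 2) = 3, so s_m - 3 = 2(s_{m-1} - 3).
Hence s_m = 1·2^{m-1} + 3.
s_{31} = 1·2^{30} + 3 = 1·1073741824 + 3 = 1073741827.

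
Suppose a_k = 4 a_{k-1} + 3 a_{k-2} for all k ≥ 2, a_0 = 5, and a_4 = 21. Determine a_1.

Let a_1 = y.
a_2 = 15 + 4y
a_3 = 60 + 19y
a_4 = 285 + 88y
So 285 + 88y = 21, giving y = -3.

-3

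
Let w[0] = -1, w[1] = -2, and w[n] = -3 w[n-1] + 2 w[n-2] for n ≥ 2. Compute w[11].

w[2] = -3*(-2) + 2*(-1) = 4
w[3] = -3*4 + 2*(-2) = -16
w[4] = -3*(-16) + 2*4 = 56
w[5] = -3*56 + 2*(-16) = -200
w[6] = -3*(-200) + 2*56 = 712
w[7] = -3*712 + 2*(-200) = -2536
w[8] = -3*(-2536) + 2*712 = 9032
w[9] = -3*9032 + 2*(-2536) = -32168
w[10] = -3*(-32168) + 2*9032 = 114568
w[11] = -3*114568 + 2*(-32168) = -408040

-408040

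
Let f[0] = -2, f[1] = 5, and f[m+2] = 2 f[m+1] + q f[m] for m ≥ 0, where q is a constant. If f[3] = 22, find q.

f[2] = 10 - 2q
f[3] = 20 + q
So 20 + q = 22, giving q = 2.

2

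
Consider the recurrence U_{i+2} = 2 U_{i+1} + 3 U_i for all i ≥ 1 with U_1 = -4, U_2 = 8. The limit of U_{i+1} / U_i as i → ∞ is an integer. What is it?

3

The characteristic equation is r^2 - 2r - 3 = 0, which factors as (r - 3)(r + 1) = 0.
So the roots are 3 and -1. Since |3| > |-1| and the coefficient of 3^i is non-zero, the ratio tends to 3.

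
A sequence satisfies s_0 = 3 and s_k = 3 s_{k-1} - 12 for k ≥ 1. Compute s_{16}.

-129140157

The fixed point is -12/(1 - 3) = 6, so s_k - 6 = 3(s_{k-1} - 6).
Hence s_k = -3·3^k + 6.
s_{16} = -3·3^{16} + 6 = -3·43046721 + 6 = -129140157.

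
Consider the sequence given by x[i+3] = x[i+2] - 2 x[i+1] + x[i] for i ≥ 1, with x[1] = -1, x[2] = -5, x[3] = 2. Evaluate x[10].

-34

x[4] = 2 - 2(-5) + (-1) = 11
x[5] = 11 - 2(2) + (-5) = 2
x[6] = 2 - 2(11) + 2 = -18
x[7] = (-18) - 2(2) + 11 = -11
x[8] = (-11) - 2(-18) + 2 = 27
x[9] = 27 - 2(-11) + (-18) = 31
x[10] = 31 - 2(27) + (-11) = -34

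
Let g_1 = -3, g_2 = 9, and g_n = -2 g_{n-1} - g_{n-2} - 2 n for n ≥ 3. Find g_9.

g_3 = -2·9 - (-3) - 6 = -21
g_4 = -2·(-21) - 9 - 8 = 25
g_5 = -2·25 - (-21) - 10 = -39
g_6 = -2·(-39) - 25 - 12 = 41
g_7 = -2·41 - (-39) - 14 = -57
g_8 = -2·(-57) - 41 - 16 = 57
g_9 = -2·57 - (-57) - 18 = -75

-75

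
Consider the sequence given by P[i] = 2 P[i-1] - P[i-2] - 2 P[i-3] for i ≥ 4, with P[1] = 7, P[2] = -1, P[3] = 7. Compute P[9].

-27

P[4] = 2·7 - (-1) - 2·7 = 1
P[5] = 2·1 - 7 - 2·(-1) = -3
P[6] = 2·(-3) - 1 - 2·7 = -21
P[7] = 2·(-21) - (-3) - 2·1 = -41
P[8] = 2·(-41) - (-21) - 2·(-3) = -55
P[9] = 2·(-55) - (-41) - 2·(-21) = -27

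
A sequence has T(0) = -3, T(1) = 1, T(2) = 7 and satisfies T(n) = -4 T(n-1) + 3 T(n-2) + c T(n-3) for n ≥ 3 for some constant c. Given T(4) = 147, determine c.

T(3) = -25 - 3c
T(4) = 121 + 13c
So 121 + 13c = 147, giving c = 2.

2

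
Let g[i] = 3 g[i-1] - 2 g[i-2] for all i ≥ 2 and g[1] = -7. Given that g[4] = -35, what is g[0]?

-5

Let g[0] = y.
g[2] = -21 - 2y
g[3] = -49 - 6y
g[4] = -105 - 14y
So -105 - 14y = -35, giving y = -5.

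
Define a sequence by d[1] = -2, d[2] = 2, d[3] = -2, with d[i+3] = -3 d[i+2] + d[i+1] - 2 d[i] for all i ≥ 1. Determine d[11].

d[4] = -3(-2) + 2 - 2(-2) = 12
d[5] = -3(12) + (-2) - 2(2) = -42
d[6] = -3(-42) + 12 - 2(-2) = 142
d[7] = -3(142) + (-42) - 2(12) = -492
d[8] = -3(-492) + 142 - 2(-42) = 1702
d[9] = -3(1702) + (-492) - 2(142) = -5882
d[10] = -3(-5882) + 1702 - 2(-492) = 20332
d[11] = -3(20332) + (-5882) - 2(1702) = -70282

-70282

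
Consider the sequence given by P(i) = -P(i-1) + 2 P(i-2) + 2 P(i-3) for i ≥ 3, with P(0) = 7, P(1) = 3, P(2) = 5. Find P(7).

87

P(3) = -5 + 2*3 + 2*7 = 15
P(4) = -15 + 2*5 + 2*3 = 1
P(5) = -1 + 2*15 + 2*5 = 39
P(6) = -39 + 2*1 + 2*15 = -7
P(7) = -(-7) + 2*39 + 2*1 = 87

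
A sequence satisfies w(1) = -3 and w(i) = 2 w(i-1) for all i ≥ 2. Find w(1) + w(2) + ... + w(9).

-1533

w(2) = 2·(-3) = -6
w(3) = 2·(-6) = -12
w(4) = 2·(-12) = -24
w(5) = 2·(-24) = -48
w(6) = 2·(-48) = -96
w(7) = 2·(-96) = -192
w(8) = 2·(-192) = -384
w(9) = 2·(-384) = -768
Sum = (-3) + (-6) + (-12) + (-24) + (-48) + (-96) + (-192) + (-384) + (-768) = -1533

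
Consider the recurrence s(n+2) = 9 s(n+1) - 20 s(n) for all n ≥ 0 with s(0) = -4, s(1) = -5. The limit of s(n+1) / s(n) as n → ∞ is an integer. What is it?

The characteristic equation is r^2 - 9r + 20 = 0, which factors as (r - 5)(r - 4) = 0.
So the roots are 5 and 4. Since |5| > |4| and the coefficient of 5^n is non-zero, the ratio tends to 5.

5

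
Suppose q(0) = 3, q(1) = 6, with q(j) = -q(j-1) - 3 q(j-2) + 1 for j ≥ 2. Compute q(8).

94

q(2) = -6 - 3(3) + 1 = -14
q(3) = -(-14) - 3(6) + 1 = -3
q(4) = -(-3) - 3(-14) + 1 = 46
q(5) = -46 - 3(-3) + 1 = -36
q(6) = -(-36) - 3(46) + 1 = -101
q(7) = -(-101) - 3(-36) + 1 = 210
q(8) = -210 - 3(-101) + 1 = 94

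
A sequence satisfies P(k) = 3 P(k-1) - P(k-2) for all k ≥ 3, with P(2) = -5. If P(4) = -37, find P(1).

-1

Let P(1) = z.
P(3) = -15 - z
P(4) = -40 - 3z
So -40 - 3z = -37, giving z = -1.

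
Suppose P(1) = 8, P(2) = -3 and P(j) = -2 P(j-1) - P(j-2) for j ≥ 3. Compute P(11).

-42

P(3) = -2(-3) - 8 = -2
P(4) = -2(-2) - (-3) = 7
P(5) = -2(7) - (-2) = -12
P(6) = -2(-12) - 7 = 17
P(7) = -2(17) - (-12) = -22
P(8) = -2(-22) - 17 = 27
P(9) = -2(27) - (-22) = -32
P(10) = -2(-32) - 27 = 37
P(11) = -2(37) - (-32) = -42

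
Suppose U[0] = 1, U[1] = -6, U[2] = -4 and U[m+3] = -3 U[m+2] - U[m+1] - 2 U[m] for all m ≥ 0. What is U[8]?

-2216

U[3] = -3(-4) - (-6) - 2(1) = 16
U[4] = -3(16) - (-4) - 2(-6) = -32
U[5] = -3(-32) - 16 - 2(-4) = 88
U[6] = -3(88) - (-32) - 2(16) = -264
U[7] = -3(-264) - 88 - 2(-32) = 768
U[8] = -3(768) - (-264) - 2(88) = -2216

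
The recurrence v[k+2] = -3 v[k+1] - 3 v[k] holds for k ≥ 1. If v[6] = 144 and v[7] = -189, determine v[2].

-5

Rearranging, v[k-2] = (v[k] + 3 v[k-1]) / -3.
v[5] = (-189 + 3·144) / -3 = 243/-3 = -81
v[4] = (144 + 3·(-81)) / -3 = -99/-3 = 33
v[3] = (-81 + 3·33) / -3 = 18/-3 = -6
v[2] = (33 + 3·(-6)) / -3 = 15/-3 = -5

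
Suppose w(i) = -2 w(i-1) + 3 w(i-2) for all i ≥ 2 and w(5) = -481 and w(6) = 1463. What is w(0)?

Rearranging, w(i-2) = (w(i) + 2 w(i-1)) / 3.
w(4) = (1463 + 2(-481)) / 3 = 501/3 = 167
w(3) = (-481 + 2(167)) / 3 = -147/3 = -49
w(2) = (167 + 2(-49)) / 3 = 69/3 = 23
w(1) = (-49 + 2(23)) / 3 = -3/3 = -1
w(0) = (23 + 2(-1)) / 3 = 21/3 = 7

7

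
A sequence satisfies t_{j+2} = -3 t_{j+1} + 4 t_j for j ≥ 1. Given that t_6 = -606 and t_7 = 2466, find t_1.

Rearranging, t_{j-2} = (t_j + 3 t_{j-1}) / 4.
t_5 = (2466 + 3·(-606)) / 4 = 648/4 = 162
t_4 = (-606 + 3·162) / 4 = -120/4 = -30
t_3 = (162 + 3·(-30)) / 4 = 72/4 = 18
t_2 = (-30 + 3·18) / 4 = 24/4 = 6
t_1 = (18 + 3·6) / 4 = 36/4 = 9

9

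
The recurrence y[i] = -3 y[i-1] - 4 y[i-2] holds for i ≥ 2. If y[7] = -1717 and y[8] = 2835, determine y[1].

7

Rearranging, y[i-2] = (y[i] + 3 y[i-1]) / -4.
y[6] = (2835 + 3*(-1717)) / -4 = -2316/-4 = 579
y[5] = (-1717 + 3*579) / -4 = 20/-4 = -5
y[4] = (579 + 3*(-5)) / -4 = 564/-4 = -141
y[3] = (-5 + 3*(-141)) / -4 = -428/-4 = 107
y[2] = (-141 + 3*107) / -4 = 180/-4 = -45
y[1] = (107 + 3*(-45)) / -4 = -28/-4 = 7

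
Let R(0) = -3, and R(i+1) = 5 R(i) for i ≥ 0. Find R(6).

-46875

R(1) = 5·(-3) = -15
R(2) = 5·(-15) = -75
R(3) = 5·(-75) = -375
R(4) = 5·(-375) = -1875
R(5) = 5·(-1875) = -9375
R(6) = 5·(-9375) = -46875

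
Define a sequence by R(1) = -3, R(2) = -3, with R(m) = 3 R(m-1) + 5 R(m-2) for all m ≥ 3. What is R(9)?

-116616

R(3) = 3*(-3) + 5*(-3) = -24
R(4) = 3*(-24) + 5*(-3) = -87
R(5) = 3*(-87) + 5*(-24) = -381
R(6) = 3*(-381) + 5*(-87) = -1578
R(7) = 3*(-1578) + 5*(-381) = -6639
R(8) = 3*(-6639) + 5*(-1578) = -27807
R(9) = 3*(-27807) + 5*(-6639) = -116616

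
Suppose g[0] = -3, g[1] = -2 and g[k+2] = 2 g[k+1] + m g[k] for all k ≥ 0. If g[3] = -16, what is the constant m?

1

g[2] = -4 - 3m
g[3] = -8 - 8m
So -8 - 8m = -16, giving m = 1.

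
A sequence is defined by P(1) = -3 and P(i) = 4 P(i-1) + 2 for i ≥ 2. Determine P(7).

-9558

P(2) = 4(-3) + 2 = -10
P(3) = 4(-10) + 2 = -38
P(4) = 4(-38) + 2 = -150
P(5) = 4(-150) + 2 = -598
P(6) = 4(-598) + 2 = -2390
P(7) = 4(-2390) + 2 = -9558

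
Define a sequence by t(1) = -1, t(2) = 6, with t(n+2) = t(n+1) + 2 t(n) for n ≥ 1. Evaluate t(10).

t(3) = 6 + 2·(-1) = 4
t(4) = 4 + 2·6 = 16
t(5) = 16 + 2·4 = 24
t(6) = 24 + 2·16 = 56
t(7) = 56 + 2·24 = 104
t(8) = 104 + 2·56 = 216
t(9) = 216 + 2·104 = 424
t(10) = 424 + 2·216 = 856

856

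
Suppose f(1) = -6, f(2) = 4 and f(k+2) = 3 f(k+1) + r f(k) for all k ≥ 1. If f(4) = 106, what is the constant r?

-5

f(3) = 12 - 6r
f(4) = 36 - 14r
So 36 - 14r = 106, giving r = -5.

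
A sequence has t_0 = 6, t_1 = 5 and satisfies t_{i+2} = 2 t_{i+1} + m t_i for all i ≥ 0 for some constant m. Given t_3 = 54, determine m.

t_2 = 10 + 6m
t_3 = 20 + 17m
So 20 + 17m = 54, giving m = 2.

2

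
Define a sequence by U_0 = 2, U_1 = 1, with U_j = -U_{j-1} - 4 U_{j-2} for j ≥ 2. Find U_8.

15

U_2 = -1 - 4·2 = -9
U_3 = -(-9) - 4·1 = 5
U_4 = -5 - 4·(-9) = 31
U_5 = -31 - 4·5 = -51
U_6 = -(-51) - 4·31 = -73
U_7 = -(-73) - 4·(-51) = 277
U_8 = -277 - 4·(-73) = 15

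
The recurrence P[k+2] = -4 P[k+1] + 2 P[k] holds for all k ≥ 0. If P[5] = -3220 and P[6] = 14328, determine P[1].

Rearranging, P[k-2] = (P[k] + 4 P[k-1]) / 2.
P[4] = (14328 + 4(-3220)) / 2 = 1448/2 = 724
P[3] = (-3220 + 4(724)) / 2 = -324/2 = -162
P[2] = (724 + 4(-162)) / 2 = 76/2 = 38
P[1] = (-162 + 4(38)) / 2 = -10/2 = -5

-5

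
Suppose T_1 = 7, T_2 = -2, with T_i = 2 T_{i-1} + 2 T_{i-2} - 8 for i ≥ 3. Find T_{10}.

-3656

T_3 = 2*(-2) + 2*7 - 8 = 2
T_4 = 2*2 + 2*(-2) - 8 = -8
T_5 = 2*(-8) + 2*2 - 8 = -20
T_6 = 2*(-20) + 2*(-8) - 8 = -64
T_7 = 2*(-64) + 2*(-20) - 8 = -176
T_8 = 2*(-176) + 2*(-64) - 8 = -488
T_9 = 2*(-488) + 2*(-176) - 8 = -1336
T_{10} = 2*(-1336) + 2*(-488) - 8 = -3656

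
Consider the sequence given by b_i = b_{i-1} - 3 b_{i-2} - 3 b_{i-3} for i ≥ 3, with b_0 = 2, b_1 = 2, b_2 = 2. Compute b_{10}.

-958

b_3 = 2 - 3*2 - 3*2 = -10
b_4 = (-10) - 3*2 - 3*2 = -22
b_5 = (-22) - 3*(-10) - 3*2 = 2
b_6 = 2 - 3*(-22) - 3*(-10) = 98
b_7 = 98 - 3*2 - 3*(-22) = 158
b_8 = 158 - 3*98 - 3*2 = -142
b_9 = (-142) - 3*158 - 3*98 = -910
b_{10} = (-910) - 3*(-142) - 3*158 = -958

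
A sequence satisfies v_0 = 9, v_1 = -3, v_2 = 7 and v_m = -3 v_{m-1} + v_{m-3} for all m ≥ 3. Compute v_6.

264

v_3 = -3*7 + 9 = -12
v_4 = -3*(-12) + (-3) = 33
v_5 = -3*33 + 7 = -92
v_6 = -3*(-92) + (-12) = 264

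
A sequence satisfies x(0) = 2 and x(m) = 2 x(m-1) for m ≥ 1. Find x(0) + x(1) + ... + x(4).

x(1) = 2*2 = 4
x(2) = 2*4 = 8
x(3) = 2*8 = 16
x(4) = 2*16 = 32
Sum = 2 + 4 + 8 + 16 + 32 = 62

62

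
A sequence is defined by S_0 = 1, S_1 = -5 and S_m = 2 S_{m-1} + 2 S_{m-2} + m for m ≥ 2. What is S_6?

-336

S_2 = 2(-5) + 2(1) + 2 = -6
S_3 = 2(-6) + 2(-5) + 3 = -19
S_4 = 2(-19) + 2(-6) + 4 = -46
S_5 = 2(-46) + 2(-19) + 5 = -125
S_6 = 2(-125) + 2(-46) + 6 = -336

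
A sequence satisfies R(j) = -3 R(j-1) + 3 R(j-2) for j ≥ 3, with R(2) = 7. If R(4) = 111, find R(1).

Let R(1) = x.
R(3) = -21 + 3x
R(4) = 84 - 9x
So 84 - 9x = 111, giving x = -3.

-3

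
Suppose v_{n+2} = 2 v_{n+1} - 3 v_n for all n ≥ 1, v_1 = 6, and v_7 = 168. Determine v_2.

Let v_2 = z.
v_3 = -18 + 2z
v_4 = -36 + z
v_5 = -18 - 4z
v_6 = 72 - 11z
v_7 = 198 - 10z
So 198 - 10z = 168, giving z = 3.

3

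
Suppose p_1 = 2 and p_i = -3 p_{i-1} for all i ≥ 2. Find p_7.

p_2 = -3*2 = -6
p_3 = -3*(-6) = 18
p_4 = -3*18 = -54
p_5 = -3*(-54) = 162
p_6 = -3*162 = -486
p_7 = -3*(-486) = 1458

1458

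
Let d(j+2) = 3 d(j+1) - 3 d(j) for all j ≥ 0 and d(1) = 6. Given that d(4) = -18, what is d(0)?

4

Let d(0) = x.
d(2) = 18 - 3x
d(3) = 36 - 9x
d(4) = 54 - 18x
So 54 - 18x = -18, giving x = 4.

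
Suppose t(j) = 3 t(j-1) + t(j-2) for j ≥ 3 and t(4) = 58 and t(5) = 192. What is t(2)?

Rearranging, t(j-2) = t(j) - 3 t(j-1).
t(3) = 192 - 3·58 = 18
t(2) = 58 - 3·18 = 4

4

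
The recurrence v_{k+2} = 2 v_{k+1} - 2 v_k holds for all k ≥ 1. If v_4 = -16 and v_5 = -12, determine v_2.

Rearranging, v_{k-2} = (v_k - 2 v_{k-1}) / -2.
v_3 = (-12 - 2(-16)) / -2 = 20/-2 = -10
v_2 = (-16 - 2(-10)) / -2 = 4/-2 = -2

-2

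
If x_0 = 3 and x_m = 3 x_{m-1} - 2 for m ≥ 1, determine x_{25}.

1694577218887

The fixed point is -2/(1 - 3) = 1, so x_m - 1 = 3(x_{m-1} - 1).
Hence x_m = 2·3^m + 1.
x_{25} = 2·3^{25} + 1 = 2·847288609443 + 1 = 1694577218887.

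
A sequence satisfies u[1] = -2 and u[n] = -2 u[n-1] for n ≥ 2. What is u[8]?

u[2] = -2*(-2) = 4
u[3] = -2*4 = -8
u[4] = -2*(-8) = 16
u[5] = -2*16 = -32
u[6] = -2*(-32) = 64
u[7] = -2*64 = -128
u[8] = -2*(-128) = 256

256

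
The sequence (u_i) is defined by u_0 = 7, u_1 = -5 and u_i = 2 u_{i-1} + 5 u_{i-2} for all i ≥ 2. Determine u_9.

72475

u_2 = 2*(-5) + 5*7 = 25
u_3 = 2*25 + 5*(-5) = 25
u_4 = 2*25 + 5*25 = 175
u_5 = 2*175 + 5*25 = 475
u_6 = 2*475 + 5*175 = 1825
u_7 = 2*1825 + 5*475 = 6025
u_8 = 2*6025 + 5*1825 = 21175
u_9 = 2*21175 + 5*6025 = 72475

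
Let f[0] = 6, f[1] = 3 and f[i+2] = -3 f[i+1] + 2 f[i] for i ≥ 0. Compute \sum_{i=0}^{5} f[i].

f[2] = -3·3 + 2·6 = 3
f[3] = -3·3 + 2·3 = -3
f[4] = -3·(-3) + 2·3 = 15
f[5] = -3·15 + 2·(-3) = -51
Sum = 6 + 3 + 3 + (-3) + 15 + (-51) = -27

-27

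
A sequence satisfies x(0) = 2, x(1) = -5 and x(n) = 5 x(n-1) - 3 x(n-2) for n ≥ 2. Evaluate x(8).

-208363

x(2) = 5·(-5) - 3·2 = -31
x(3) = 5·(-31) - 3·(-5) = -140
x(4) = 5·(-140) - 3·(-31) = -607
x(5) = 5·(-607) - 3·(-140) = -2615
x(6) = 5·(-2615) - 3·(-607) = -11254
x(7) = 5·(-11254) - 3·(-2615) = -48425
x(8) = 5·(-48425) - 3·(-11254) = -208363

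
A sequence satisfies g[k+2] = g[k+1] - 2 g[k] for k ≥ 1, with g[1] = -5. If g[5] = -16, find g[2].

2

Let g[2] = z.
g[3] = 10 + z
g[4] = 10 - z
g[5] = -10 - 3z
So -10 - 3z = -16, giving z = 2.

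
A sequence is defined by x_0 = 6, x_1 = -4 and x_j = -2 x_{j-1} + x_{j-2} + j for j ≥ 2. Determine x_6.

x_2 = -2·(-4) + 6 + 2 = 16
x_3 = -2·16 + (-4) + 3 = -33
x_4 = -2·(-33) + 16 + 4 = 86
x_5 = -2·86 + (-33) + 5 = -200
x_6 = -2·(-200) + 86 + 6 = 492

492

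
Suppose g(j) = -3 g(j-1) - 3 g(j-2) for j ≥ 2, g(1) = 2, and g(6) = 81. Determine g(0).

Let g(0) = y.
g(2) = -6 - 3y
g(3) = 12 + 9y
g(4) = -18 - 18y
g(5) = 18 + 27y
g(6) = -27y
So -27y = 81, giving y = -3.

-3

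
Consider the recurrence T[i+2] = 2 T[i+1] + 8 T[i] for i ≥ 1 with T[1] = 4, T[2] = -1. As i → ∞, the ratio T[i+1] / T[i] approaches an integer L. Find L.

The characteristic equation is r^2 - 2r - 8 = 0, which factors as (r - 4)(r + 2) = 0.
So the roots are 4 and -2. Since |4| > |-2| and the coefficient of 4^i is non-zero, the ratio tends to 4.

4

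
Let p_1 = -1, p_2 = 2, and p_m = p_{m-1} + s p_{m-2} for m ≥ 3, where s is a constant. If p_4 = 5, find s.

p_3 = 2 - s
p_4 = 2 + s
So 2 + s = 5, giving s = 3.

3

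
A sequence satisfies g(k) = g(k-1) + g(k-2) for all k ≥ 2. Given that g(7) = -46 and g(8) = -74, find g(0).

Rearranging, g(k-2) = g(k) - g(k-1).
g(6) = -74 - (-46) = -28
g(5) = -46 - (-28) = -18
g(4) = -28 - (-18) = -10
g(3) = -18 - (-10) = -8
g(2) = -10 - (-8) = -2
g(1) = -8 - (-2) = -6
g(0) = -2 - (-6) = 4

4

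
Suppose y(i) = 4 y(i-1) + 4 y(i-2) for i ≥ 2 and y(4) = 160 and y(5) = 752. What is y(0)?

8

Rearranging, y(i-2) = (y(i) - 4 y(i-1)) / 4.
y(3) = (752 - 4(160)) / 4 = 112/4 = 28
y(2) = (160 - 4(28)) / 4 = 48/4 = 12
y(1) = (28 - 4(12)) / 4 = -20/4 = -5
y(0) = (12 - 4(-5)) / 4 = 32/4 = 8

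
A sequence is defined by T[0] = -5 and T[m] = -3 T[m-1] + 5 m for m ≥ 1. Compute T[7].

12995

T[1] = -3(-5) + 5 = 20
T[2] = -3(20) + 10 = -50
T[3] = -3(-50) + 15 = 165
T[4] = -3(165) + 20 = -475
T[5] = -3(-475) + 25 = 1450
T[6] = -3(1450) + 30 = -4320
T[7] = -3(-4320) + 35 = 12995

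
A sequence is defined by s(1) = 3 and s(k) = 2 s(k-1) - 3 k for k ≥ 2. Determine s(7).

s(2) = 2(3) - 6 = 0
s(3) = 2(0) - 9 = -9
s(4) = 2(-9) - 12 = -30
s(5) = 2(-30) - 15 = -75
s(6) = 2(-75) - 18 = -168
s(7) = 2(-168) - 21 = -357

-357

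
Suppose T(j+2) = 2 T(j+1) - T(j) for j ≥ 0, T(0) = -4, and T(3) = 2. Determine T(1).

Let T(1) = w.
T(2) = 4 + 2w
T(3) = 8 + 3w
So 8 + 3w = 2, giving w = -2.

-2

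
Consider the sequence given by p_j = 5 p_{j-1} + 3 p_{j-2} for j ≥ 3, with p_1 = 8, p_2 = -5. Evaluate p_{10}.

p_3 = 5·(-5) + 3·8 = -1
p_4 = 5·(-1) + 3·(-5) = -20
p_5 = 5·(-20) + 3·(-1) = -103
p_6 = 5·(-103) + 3·(-20) = -575
p_7 = 5·(-575) + 3·(-103) = -3184
p_8 = 5·(-3184) + 3·(-575) = -17645
p_9 = 5·(-17645) + 3·(-3184) = -97777
p_{10} = 5·(-97777) + 3·(-17645) = -541820

-541820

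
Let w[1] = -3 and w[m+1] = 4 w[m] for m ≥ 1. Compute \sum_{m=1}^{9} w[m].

-262143

w[2] = 4·(-3) = -12
w[3] = 4·(-12) = -48
w[4] = 4·(-48) = -192
w[5] = 4·(-192) = -768
w[6] = 4·(-768) = -3072
w[7] = 4·(-3072) = -12288
w[8] = 4·(-12288) = -49152
w[9] = 4·(-49152) = -196608
Sum = (-3) + (-12) + (-48) + (-192) + (-768) + (-3072) + (-12288) + (-49152) + (-196608) = -262143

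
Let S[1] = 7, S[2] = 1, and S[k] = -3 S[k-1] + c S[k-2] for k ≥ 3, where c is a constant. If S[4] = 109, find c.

S[3] = -3 + 7c
S[4] = 9 - 20c
So 9 - 20c = 109, giving c = -5.

-5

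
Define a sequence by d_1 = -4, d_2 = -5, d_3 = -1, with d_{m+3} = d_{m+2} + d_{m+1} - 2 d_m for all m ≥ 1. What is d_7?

d_4 = (-1) + (-5) - 2(-4) = 2
d_5 = 2 + (-1) - 2(-5) = 11
d_6 = 11 + 2 - 2(-1) = 15
d_7 = 15 + 11 - 2(2) = 22

22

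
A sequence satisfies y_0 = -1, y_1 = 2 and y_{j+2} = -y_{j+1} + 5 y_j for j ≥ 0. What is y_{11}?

66197

y_2 = -2 + 5(-1) = -7
y_3 = -(-7) + 5(2) = 17
y_4 = -17 + 5(-7) = -52
y_5 = -(-52) + 5(17) = 137
y_6 = -137 + 5(-52) = -397
y_7 = -(-397) + 5(137) = 1082
y_8 = -1082 + 5(-397) = -3067
y_9 = -(-3067) + 5(1082) = 8477
y_{10} = -8477 + 5(-3067) = -23812
y_{11} = -(-23812) + 5(8477) = 66197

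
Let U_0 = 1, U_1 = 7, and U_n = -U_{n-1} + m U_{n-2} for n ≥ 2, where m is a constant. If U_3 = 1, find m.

-1

U_2 = -7 + m
U_3 = 7 + 6m
So 7 + 6m = 1, giving m = -1.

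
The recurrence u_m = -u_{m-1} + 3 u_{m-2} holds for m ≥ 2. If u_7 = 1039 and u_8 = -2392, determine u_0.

-3

Rearranging, u_{m-2} = (u_m + u_{m-1}) / 3.
u_6 = (-2392 + 1039) / 3 = -1353/3 = -451
u_5 = (1039 + (-451)) / 3 = 588/3 = 196
u_4 = (-451 + 196) / 3 = -255/3 = -85
u_3 = (196 + (-85)) / 3 = 111/3 = 37
u_2 = (-85 + 37) / 3 = -48/3 = -16
u_1 = (37 + (-16)) / 3 = 21/3 = 7
u_0 = (-16 + 7) / 3 = -9/3 = -3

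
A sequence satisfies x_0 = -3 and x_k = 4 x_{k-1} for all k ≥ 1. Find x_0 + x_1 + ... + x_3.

x_1 = 4·(-3) = -12
x_2 = 4·(-12) = -48
x_3 = 4·(-48) = -192
Sum = (-3) + (-12) + (-48) + (-192) = -255

-255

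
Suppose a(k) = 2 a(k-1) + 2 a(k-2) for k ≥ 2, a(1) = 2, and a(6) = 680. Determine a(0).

Let a(0) = x.
a(2) = 4 + 2x
a(3) = 12 + 4x
a(4) = 32 + 12x
a(5) = 88 + 32x
a(6) = 240 + 88x
So 240 + 88x = 680, giving x = 5.

5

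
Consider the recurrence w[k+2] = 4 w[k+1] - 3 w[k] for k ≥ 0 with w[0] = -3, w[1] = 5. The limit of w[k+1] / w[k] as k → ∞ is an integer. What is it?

3

The characteristic equation is r^2 - 4r + 3 = 0, which factors as (r - 3)(r - 1) = 0.
So the roots are 3 and 1. Since |3| > |1| and the coefficient of 3^k is non-zero, the ratio tends to 3.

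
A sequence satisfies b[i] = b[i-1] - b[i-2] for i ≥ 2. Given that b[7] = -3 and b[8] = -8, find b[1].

-3

Rearranging, b[i-2] = -(b[i] - b[i-1]).
b[6] = -(-8 - (-3)) = 5
b[5] = -(-3 - 5) = 8
b[4] = -(5 - 8) = 3
b[3] = -(8 - 3) = -5
b[2] = -(3 - (-5)) = -8
b[1] = -(-5 - (-8)) = -3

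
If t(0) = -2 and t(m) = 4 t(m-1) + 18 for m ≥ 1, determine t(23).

281474976710650

The fixed point is 18/(1 - 4) = -6, so t(m) + 6 = 4(t(m-1) + 6).
Hence t(m) = 4·4^m - 6.
t(23) = 4·4^{23} - 6 = 4·70368744177664 - 6 = 281474976710650.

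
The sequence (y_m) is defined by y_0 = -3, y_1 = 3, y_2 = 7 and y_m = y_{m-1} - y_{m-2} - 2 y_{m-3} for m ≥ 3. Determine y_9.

y_3 = 7 - 3 - 2(-3) = 10
y_4 = 10 - 7 - 2(3) = -3
y_5 = (-3) - 10 - 2(7) = -27
y_6 = (-27) - (-3) - 2(10) = -44
y_7 = (-44) - (-27) - 2(-3) = -11
y_8 = (-11) - (-44) - 2(-27) = 87
y_9 = 87 - (-11) - 2(-44) = 186

186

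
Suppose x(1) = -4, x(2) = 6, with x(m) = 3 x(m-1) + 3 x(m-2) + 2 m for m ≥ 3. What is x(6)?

x(3) = 3·6 + 3·(-4) + 6 = 12
x(4) = 3·12 + 3·6 + 8 = 62
x(5) = 3·62 + 3·12 + 10 = 232
x(6) = 3·232 + 3·62 + 12 = 894

894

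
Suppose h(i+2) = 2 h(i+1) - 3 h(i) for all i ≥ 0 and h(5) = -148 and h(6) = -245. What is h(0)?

Rearranging, h(i-2) = (h(i) - 2 h(i-1)) / -3.
h(4) = (-245 - 2*(-148)) / -3 = 51/-3 = -17
h(3) = (-148 - 2*(-17)) / -3 = -114/-3 = 38
h(2) = (-17 - 2*38) / -3 = -93/-3 = 31
h(1) = (38 - 2*31) / -3 = -24/-3 = 8
h(0) = (31 - 2*8) / -3 = 15/-3 = -5

-5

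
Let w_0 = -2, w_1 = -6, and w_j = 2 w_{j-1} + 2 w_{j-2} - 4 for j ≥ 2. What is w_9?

-23924

w_2 = 2(-6) + 2(-2) - 4 = -20
w_3 = 2(-20) + 2(-6) - 4 = -56
w_4 = 2(-56) + 2(-20) - 4 = -156
w_5 = 2(-156) + 2(-56) - 4 = -428
w_6 = 2(-428) + 2(-156) - 4 = -1172
w_7 = 2(-1172) + 2(-428) - 4 = -3204
w_8 = 2(-3204) + 2(-1172) - 4 = -8756
w_9 = 2(-8756) + 2(-3204) - 4 = -23924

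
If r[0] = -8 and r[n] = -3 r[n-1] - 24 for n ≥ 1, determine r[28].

The fixed point is -24/(1 + 3) = -6, so r[n] + 6 = -3(r[n-1] + 6).
Hence r[n] = -2·(-3)^n - 6.
r[28] = -2·(-3)^{28} - 6 = -2·22876792454961 - 6 = -45753584909928.

-45753584909928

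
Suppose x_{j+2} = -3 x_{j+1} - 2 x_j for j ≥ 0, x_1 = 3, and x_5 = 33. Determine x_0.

Let x_0 = z.
x_2 = -9 - 2z
x_3 = 21 + 6z
x_4 = -45 - 14z
x_5 = 93 + 30z
So 93 + 30z = 33, giving z = -2.

-2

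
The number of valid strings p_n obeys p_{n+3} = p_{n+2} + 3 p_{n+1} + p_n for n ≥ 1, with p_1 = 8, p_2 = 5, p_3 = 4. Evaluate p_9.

1712

p_4 = 4 + 3(5) + 8 = 27
p_5 = 27 + 3(4) + 5 = 44
p_6 = 44 + 3(27) + 4 = 129
p_7 = 129 + 3(44) + 27 = 288
p_8 = 288 + 3(129) + 44 = 719
p_9 = 719 + 3(288) + 129 = 1712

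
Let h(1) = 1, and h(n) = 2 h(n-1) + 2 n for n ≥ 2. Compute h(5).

h(2) = 2*1 + 4 = 6
h(3) = 2*6 + 6 = 18
h(4) = 2*18 + 8 = 44
h(5) = 2*44 + 10 = 98

98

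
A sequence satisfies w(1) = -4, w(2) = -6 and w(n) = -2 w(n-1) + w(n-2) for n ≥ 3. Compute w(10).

-4278

w(3) = -2·(-6) + (-4) = 8
w(4) = -2·8 + (-6) = -22
w(5) = -2·(-22) + 8 = 52
w(6) = -2·52 + (-22) = -126
w(7) = -2·(-126) + 52 = 304
w(8) = -2·304 + (-126) = -734
w(9) = -2·(-734) + 304 = 1772
w(10) = -2·1772 + (-734) = -4278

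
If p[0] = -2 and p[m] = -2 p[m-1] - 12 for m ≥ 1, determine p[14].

The fixed point is -12/(1 + 2) = -4, so p[m] + 4 = -2(p[m-1] + 4).
Hence p[m] = 2·(-2)^m - 4.
p[14] = 2·(-2)^{14} - 4 = 2·16384 - 4 = 32764.

32764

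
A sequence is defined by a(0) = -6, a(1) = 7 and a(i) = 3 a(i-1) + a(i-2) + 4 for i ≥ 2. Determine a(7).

a(2) = 3(7) + (-6) + 4 = 19
a(3) = 3(19) + 7 + 4 = 68
a(4) = 3(68) + 19 + 4 = 227
a(5) = 3(227) + 68 + 4 = 753
a(6) = 3(753) + 227 + 4 = 2490
a(7) = 3(2490) + 753 + 4 = 8227

8227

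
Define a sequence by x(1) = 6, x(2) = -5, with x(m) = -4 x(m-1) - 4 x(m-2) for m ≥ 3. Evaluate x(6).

368

x(3) = -4*(-5) - 4*6 = -4
x(4) = -4*(-4) - 4*(-5) = 36
x(5) = -4*36 - 4*(-4) = -128
x(6) = -4*(-128) - 4*36 = 368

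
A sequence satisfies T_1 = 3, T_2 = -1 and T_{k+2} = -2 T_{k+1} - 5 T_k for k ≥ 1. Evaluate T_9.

T_3 = -2*(-1) - 5*3 = -13
T_4 = -2*(-13) - 5*(-1) = 31
T_5 = -2*31 - 5*(-13) = 3
T_6 = -2*3 - 5*31 = -161
T_7 = -2*(-161) - 5*3 = 307
T_8 = -2*307 - 5*(-161) = 191
T_9 = -2*191 - 5*307 = -1917

-1917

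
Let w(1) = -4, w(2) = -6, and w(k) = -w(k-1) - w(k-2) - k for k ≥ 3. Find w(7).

w(3) = -(-6) - (-4) - 3 = 7
w(4) = -7 - (-6) - 4 = -5
w(5) = -(-5) - 7 - 5 = -7
w(6) = -(-7) - (-5) - 6 = 6
w(7) = -6 - (-7) - 7 = -6

-6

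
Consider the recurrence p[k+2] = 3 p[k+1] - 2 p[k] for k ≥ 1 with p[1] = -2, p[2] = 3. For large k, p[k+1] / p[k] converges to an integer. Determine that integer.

The characteristic equation is r^2 - 3r + 2 = 0, which factors as (r - 2)(r - 1) = 0.
So the roots are 2 and 1. Since |2| > |1| and the coefficient of 2^k is non-zero, the ratio tends to 2.

2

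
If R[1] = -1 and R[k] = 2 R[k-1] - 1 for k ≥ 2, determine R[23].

The fixed point is -1/(1 - 2) = 1, so R[k] - 1 = 2(R[k-1] - 1).
Hence R[k] = -2·2^{k-1} + 1.
R[23] = -2·2^{22} + 1 = -2·4194304 + 1 = -8388607.

-8388607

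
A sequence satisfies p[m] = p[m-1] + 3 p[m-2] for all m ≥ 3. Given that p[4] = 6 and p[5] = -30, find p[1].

Rearranging, p[m-2] = (p[m] - p[m-1]) / 3.
p[3] = (-30 - 6) / 3 = -36/3 = -12
p[2] = (6 - (-12)) / 3 = 18/3 = 6
p[1] = (-12 - 6) / 3 = -18/3 = -6

-6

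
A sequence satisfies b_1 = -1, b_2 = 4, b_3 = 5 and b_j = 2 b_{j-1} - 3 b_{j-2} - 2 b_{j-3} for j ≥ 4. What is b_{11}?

-355

b_4 = 2(5) - 3(4) - 2(-1) = 0
b_5 = 2(0) - 3(5) - 2(4) = -23
b_6 = 2(-23) - 3(0) - 2(5) = -56
b_7 = 2(-56) - 3(-23) - 2(0) = -43
b_8 = 2(-43) - 3(-56) - 2(-23) = 128
b_9 = 2(128) - 3(-43) - 2(-56) = 497
b_{10} = 2(497) - 3(128) - 2(-43) = 696
b_{11} = 2(696) - 3(497) - 2(128) = -355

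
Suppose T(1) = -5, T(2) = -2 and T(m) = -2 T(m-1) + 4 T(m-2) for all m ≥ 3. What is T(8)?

T(3) = -2*(-2) + 4*(-5) = -16
T(4) = -2*(-16) + 4*(-2) = 24
T(5) = -2*24 + 4*(-16) = -112
T(6) = -2*(-112) + 4*24 = 320
T(7) = -2*320 + 4*(-112) = -1088
T(8) = -2*(-1088) + 4*320 = 3456

3456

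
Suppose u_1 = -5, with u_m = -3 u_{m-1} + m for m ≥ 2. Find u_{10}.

107029

u_2 = -3(-5) + 2 = 17
u_3 = -3(17) + 3 = -48
u_4 = -3(-48) + 4 = 148
u_5 = -3(148) + 5 = -439
u_6 = -3(-439) + 6 = 1323
u_7 = -3(1323) + 7 = -3962
u_8 = -3(-3962) + 8 = 11894
u_9 = -3(11894) + 9 = -35673
u_{10} = -3(-35673) + 10 = 107029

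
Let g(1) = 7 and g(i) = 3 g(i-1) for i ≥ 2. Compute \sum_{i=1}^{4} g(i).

280

g(2) = 3(7) = 21
g(3) = 3(21) = 63
g(4) = 3(63) = 189
Sum = 7 + 21 + 63 + 189 = 280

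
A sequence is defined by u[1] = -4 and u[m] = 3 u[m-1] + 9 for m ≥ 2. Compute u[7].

u[2] = 3(-4) + 9 = -3
u[3] = 3(-3) + 9 = 0
u[4] = 3(0) + 9 = 9
u[5] = 3(9) + 9 = 36
u[6] = 3(36) + 9 = 117
u[7] = 3(117) + 9 = 360

360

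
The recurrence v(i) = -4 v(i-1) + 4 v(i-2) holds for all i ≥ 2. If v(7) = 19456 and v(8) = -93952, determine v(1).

-4

Rearranging, v(i-2) = (v(i) + 4 v(i-1)) / 4.
v(6) = (-93952 + 4(19456)) / 4 = -16128/4 = -4032
v(5) = (19456 + 4(-4032)) / 4 = 3328/4 = 832
v(4) = (-4032 + 4(832)) / 4 = -704/4 = -176
v(3) = (832 + 4(-176)) / 4 = 128/4 = 32
v(2) = (-176 + 4(32)) / 4 = -48/4 = -12
v(1) = (32 + 4(-12)) / 4 = -16/4 = -4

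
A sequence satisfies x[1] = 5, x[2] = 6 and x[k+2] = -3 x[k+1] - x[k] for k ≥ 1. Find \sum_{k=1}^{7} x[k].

-819

x[3] = -3·6 - 5 = -23
x[4] = -3·(-23) - 6 = 63
x[5] = -3·63 - (-23) = -166
x[6] = -3·(-166) - 63 = 435
x[7] = -3·435 - (-166) = -1139
Sum = 5 + 6 + (-23) + 63 + (-166) + 435 + (-1139) = -819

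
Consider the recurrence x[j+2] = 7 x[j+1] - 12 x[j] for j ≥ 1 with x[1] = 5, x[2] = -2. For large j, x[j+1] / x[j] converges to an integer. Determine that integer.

4

The characteristic equation is r^2 - 7r + 12 = 0, which factors as (r - 4)(r - 3) = 0.
So the roots are 4 and 3. Since |4| > |3| and the coefficient of 4^j is non-zero, the ratio tends to 4.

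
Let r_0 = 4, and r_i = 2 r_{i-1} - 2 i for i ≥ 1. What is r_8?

r_1 = 2(4) - 2 = 6
r_2 = 2(6) - 4 = 8
r_3 = 2(8) - 6 = 10
r_4 = 2(10) - 8 = 12
r_5 = 2(12) - 10 = 14
r_6 = 2(14) - 12 = 16
r_7 = 2(16) - 14 = 18
r_8 = 2(18) - 16 = 20

20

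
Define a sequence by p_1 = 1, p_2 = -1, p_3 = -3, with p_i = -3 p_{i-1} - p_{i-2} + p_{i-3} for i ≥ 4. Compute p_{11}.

p_4 = -3·(-3) - (-1) + 1 = 11
p_5 = -3·11 - (-3) + (-1) = -31
p_6 = -3·(-31) - 11 + (-3) = 79
p_7 = -3·79 - (-31) + 11 = -195
p_8 = -3·(-195) - 79 + (-31) = 475
p_9 = -3·475 - (-195) + 79 = -1151
p_{10} = -3·(-1151) - 475 + (-195) = 2783
p_{11} = -3·2783 - (-1151) + 475 = -6723

-6723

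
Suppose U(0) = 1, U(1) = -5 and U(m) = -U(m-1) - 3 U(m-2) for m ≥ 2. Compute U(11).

U(2) = -(-5) - 3(1) = 2
U(3) = -2 - 3(-5) = 13
U(4) = -13 - 3(2) = -19
U(5) = -(-19) - 3(13) = -20
U(6) = -(-20) - 3(-19) = 77
U(7) = -77 - 3(-20) = -17
U(8) = -(-17) - 3(77) = -214
U(9) = -(-214) - 3(-17) = 265
U(10) = -265 - 3(-214) = 377
U(11) = -377 - 3(265) = -1172

-1172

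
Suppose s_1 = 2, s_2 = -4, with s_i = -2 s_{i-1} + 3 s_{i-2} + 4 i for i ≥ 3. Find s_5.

s_3 = -2(-4) + 3(2) + 12 = 26
s_4 = -2(26) + 3(-4) + 16 = -48
s_5 = -2(-48) + 3(26) + 20 = 194

194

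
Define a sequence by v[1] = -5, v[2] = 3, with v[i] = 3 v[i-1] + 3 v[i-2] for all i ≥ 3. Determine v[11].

-128061

v[3] = 3·3 + 3·(-5) = -6
v[4] = 3·(-6) + 3·3 = -9
v[5] = 3·(-9) + 3·(-6) = -45
v[6] = 3·(-45) + 3·(-9) = -162
v[7] = 3·(-162) + 3·(-45) = -621
v[8] = 3·(-621) + 3·(-162) = -2349
v[9] = 3·(-2349) + 3·(-621) = -8910
v[10] = 3·(-8910) + 3·(-2349) = -33777
v[11] = 3·(-33777) + 3·(-8910) = -128061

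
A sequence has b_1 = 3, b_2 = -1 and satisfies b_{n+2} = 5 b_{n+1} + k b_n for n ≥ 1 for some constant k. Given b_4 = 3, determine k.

b_3 = -5 + 3k
b_4 = -25 + 14k
So -25 + 14k = 3, giving k = 2.

2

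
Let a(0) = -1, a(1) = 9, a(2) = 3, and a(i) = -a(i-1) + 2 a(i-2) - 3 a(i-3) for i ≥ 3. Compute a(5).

66

a(3) = -3 + 2(9) - 3(-1) = 18
a(4) = -18 + 2(3) - 3(9) = -39
a(5) = -(-39) + 2(18) - 3(3) = 66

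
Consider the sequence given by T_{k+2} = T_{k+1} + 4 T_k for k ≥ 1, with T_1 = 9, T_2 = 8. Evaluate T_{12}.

166156

T_3 = 8 + 4·9 = 44
T_4 = 44 + 4·8 = 76
T_5 = 76 + 4·44 = 252
T_6 = 252 + 4·76 = 556
T_7 = 556 + 4·252 = 1564
T_8 = 1564 + 4·556 = 3788
T_9 = 3788 + 4·1564 = 10044
T_{10} = 10044 + 4·3788 = 25196
T_{11} = 25196 + 4·10044 = 65372
T_{12} = 65372 + 4·25196 = 166156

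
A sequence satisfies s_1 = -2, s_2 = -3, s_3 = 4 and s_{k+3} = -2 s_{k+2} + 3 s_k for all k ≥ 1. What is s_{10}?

s_4 = -2*4 + 3*(-2) = -14
s_5 = -2*(-14) + 3*(-3) = 19
s_6 = -2*19 + 3*4 = -26
s_7 = -2*(-26) + 3*(-14) = 10
s_8 = -2*10 + 3*19 = 37
s_9 = -2*37 + 3*(-26) = -152
s_{10} = -2*(-152) + 3*10 = 334

334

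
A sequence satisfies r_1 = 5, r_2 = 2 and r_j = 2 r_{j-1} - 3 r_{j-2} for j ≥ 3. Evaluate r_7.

145

r_3 = 2*2 - 3*5 = -11
r_4 = 2*(-11) - 3*2 = -28
r_5 = 2*(-28) - 3*(-11) = -23
r_6 = 2*(-23) - 3*(-28) = 38
r_7 = 2*38 - 3*(-23) = 145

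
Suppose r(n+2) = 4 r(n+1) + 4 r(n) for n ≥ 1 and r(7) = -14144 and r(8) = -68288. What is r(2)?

-3

Rearranging, r(n-2) = (r(n) - 4 r(n-1)) / 4.
r(6) = (-68288 - 4(-14144)) / 4 = -11712/4 = -2928
r(5) = (-14144 - 4(-2928)) / 4 = -2432/4 = -608
r(4) = (-2928 - 4(-608)) / 4 = -496/4 = -124
r(3) = (-608 - 4(-124)) / 4 = -112/4 = -28
r(2) = (-124 - 4(-28)) / 4 = -12/4 = -3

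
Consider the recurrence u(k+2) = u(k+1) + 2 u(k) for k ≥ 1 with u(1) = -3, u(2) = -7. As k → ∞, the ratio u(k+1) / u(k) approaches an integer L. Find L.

2

The characteristic equation is r^2 - r - 2 = 0, which factors as (r - 2)(r + 1) = 0.
So the roots are 2 and -1. Since |2| > |-1| and the coefficient of 2^k is non-zero, the ratio tends to 2.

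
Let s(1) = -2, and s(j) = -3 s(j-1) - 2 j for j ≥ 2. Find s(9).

-7386

s(2) = -3·(-2) - 4 = 2
s(3) = -3·2 - 6 = -12
s(4) = -3·(-12) - 8 = 28
s(5) = -3·28 - 10 = -94
s(6) = -3·(-94) - 12 = 270
s(7) = -3·270 - 14 = -824
s(8) = -3·(-824) - 16 = 2456
s(9) = -3·2456 - 18 = -7386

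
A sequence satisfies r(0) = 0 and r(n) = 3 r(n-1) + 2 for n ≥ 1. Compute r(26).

The fixed point is 2/(1 - 3) = -1, so r(n) + 1 = 3(r(n-1) + 1).
Hence r(n) = 1·3^n - 1.
r(26) = 1·3^{26} - 1 = 1·2541865828329 - 1 = 2541865828328.

2541865828328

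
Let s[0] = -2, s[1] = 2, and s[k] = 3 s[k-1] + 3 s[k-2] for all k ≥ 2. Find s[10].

s[2] = 3(2) + 3(-2) = 0
s[3] = 3(0) + 3(2) = 6
s[4] = 3(6) + 3(0) = 18
s[5] = 3(18) + 3(6) = 72
s[6] = 3(72) + 3(18) = 270
s[7] = 3(270) + 3(72) = 1026
s[8] = 3(1026) + 3(270) = 3888
s[9] = 3(3888) + 3(1026) = 14742
s[10] = 3(14742) + 3(3888) = 55890

55890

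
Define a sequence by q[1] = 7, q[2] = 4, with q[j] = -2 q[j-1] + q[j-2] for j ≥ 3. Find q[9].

q[3] = -2(4) + 7 = -1
q[4] = -2(-1) + 4 = 6
q[5] = -2(6) + (-1) = -13
q[6] = -2(-13) + 6 = 32
q[7] = -2(32) + (-13) = -77
q[8] = -2(-77) + 32 = 186
q[9] = -2(186) + (-77) = -449

-449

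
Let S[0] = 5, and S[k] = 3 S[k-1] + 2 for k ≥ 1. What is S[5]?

1457

S[1] = 3·5 + 2 = 17
S[2] = 3·17 + 2 = 53
S[3] = 3·53 + 2 = 161
S[4] = 3·161 + 2 = 485
S[5] = 3·485 + 2 = 1457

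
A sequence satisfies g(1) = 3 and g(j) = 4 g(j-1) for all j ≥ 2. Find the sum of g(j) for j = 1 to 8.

65535

g(2) = 4·3 = 12
g(3) = 4·12 = 48
g(4) = 4·48 = 192
g(5) = 4·192 = 768
g(6) = 4·768 = 3072
g(7) = 4·3072 = 12288
g(8) = 4·12288 = 49152
Sum = 3 + 12 + 48 + 192 + 768 + 3072 + 12288 + 49152 = 65535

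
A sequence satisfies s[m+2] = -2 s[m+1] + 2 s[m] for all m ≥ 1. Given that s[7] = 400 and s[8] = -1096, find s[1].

-5

Rearranging, s[m-2] = (s[m] + 2 s[m-1]) / 2.
s[6] = (-1096 + 2·400) / 2 = -296/2 = -148
s[5] = (400 + 2·(-148)) / 2 = 104/2 = 52
s[4] = (-148 + 2·52) / 2 = -44/2 = -22
s[3] = (52 + 2·(-22)) / 2 = 8/2 = 4
s[2] = (-22 + 2·4) / 2 = -14/2 = -7
s[1] = (4 + 2·(-7)) / 2 = -10/2 = -5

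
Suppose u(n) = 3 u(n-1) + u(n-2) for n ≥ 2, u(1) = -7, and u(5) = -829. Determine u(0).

Let u(0) = w.
u(2) = -21 + w
u(3) = -70 + 3w
u(4) = -231 + 10w
u(5) = -763 + 33w
So -763 + 33w = -829, giving w = -2.

-2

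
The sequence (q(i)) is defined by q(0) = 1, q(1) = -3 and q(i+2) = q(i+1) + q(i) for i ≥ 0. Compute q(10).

q(2) = (-3) + 1 = -2
q(3) = (-2) + (-3) = -5
q(4) = (-5) + (-2) = -7
q(5) = (-7) + (-5) = -12
q(6) = (-12) + (-7) = -19
q(7) = (-19) + (-12) = -31
q(8) = (-31) + (-19) = -50
q(9) = (-50) + (-31) = -81
q(10) = (-81) + (-50) = -131

-131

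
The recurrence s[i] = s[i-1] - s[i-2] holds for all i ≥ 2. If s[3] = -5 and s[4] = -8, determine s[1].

Rearranging, s[i-2] = -(s[i] - s[i-1]).
s[2] = -(-8 - (-5)) = 3
s[1] = -(-5 - 3) = 8

8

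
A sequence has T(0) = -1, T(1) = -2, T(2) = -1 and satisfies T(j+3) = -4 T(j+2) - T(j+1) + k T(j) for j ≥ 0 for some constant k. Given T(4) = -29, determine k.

T(3) = 6 - k
T(4) = -23 + 2k
So -23 + 2k = -29, giving k = -3.

-3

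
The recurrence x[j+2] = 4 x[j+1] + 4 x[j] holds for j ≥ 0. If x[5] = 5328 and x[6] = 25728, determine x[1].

Rearranging, x[j-2] = (x[j] - 4 x[j-1]) / 4.
x[4] = (25728 - 4·5328) / 4 = 4416/4 = 1104
x[3] = (5328 - 4·1104) / 4 = 912/4 = 228
x[2] = (1104 - 4·228) / 4 = 192/4 = 48
x[1] = (228 - 4·48) / 4 = 36/4 = 9

9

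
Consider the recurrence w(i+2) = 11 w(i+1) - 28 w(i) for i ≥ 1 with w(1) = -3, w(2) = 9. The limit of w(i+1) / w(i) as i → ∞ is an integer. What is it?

The characteristic equation is r^2 - 11r + 28 = 0, which factors as (r - 7)(r - 4) = 0.
So the roots are 7 and 4. Since |7| > |4| and the coefficient of 7^i is non-zero, the ratio tends to 7.

7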